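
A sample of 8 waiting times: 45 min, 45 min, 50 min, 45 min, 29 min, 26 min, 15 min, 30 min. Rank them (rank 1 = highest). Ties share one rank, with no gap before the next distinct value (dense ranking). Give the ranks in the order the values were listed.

Sorted (descending): 50, 45, 45, 45, 30, 29, 26, 15
The 3 values of 45 share dense rank 2.
Remaining distinct values take the next consecutive integers.

2, 2, 1, 2, 4, 5, 6, 3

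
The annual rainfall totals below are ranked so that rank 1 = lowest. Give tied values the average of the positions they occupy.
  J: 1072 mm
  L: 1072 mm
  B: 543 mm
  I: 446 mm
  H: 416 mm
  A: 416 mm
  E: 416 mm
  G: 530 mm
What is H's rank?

2

Sorted (ascending): 416, 416, 416, 446, 530, 543, 1072, 1072
The 3 values of 416 occupy positions 1–3 → average rank 2.
The 2 values of 1072 occupy positions 7–8 → average rank (7+8)/2 = 7.5.
H has value 416 mm → rank 2.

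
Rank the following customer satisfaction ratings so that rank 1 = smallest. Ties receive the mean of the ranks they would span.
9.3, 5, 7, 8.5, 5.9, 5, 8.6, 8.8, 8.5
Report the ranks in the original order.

9, 1.5, 4, 5.5, 3, 1.5, 7, 8, 5.5

Sorted (ascending): 5, 5, 5.9, 7, 8.5, 8.5, 8.6, 8.8, 9.3
The 2 values of 5 occupy positions 1–2 → average rank (1+2)/2 = 1.5.
The 2 values of 8.5 occupy positions 5–6 → average rank (5+6)/2 = 5.5.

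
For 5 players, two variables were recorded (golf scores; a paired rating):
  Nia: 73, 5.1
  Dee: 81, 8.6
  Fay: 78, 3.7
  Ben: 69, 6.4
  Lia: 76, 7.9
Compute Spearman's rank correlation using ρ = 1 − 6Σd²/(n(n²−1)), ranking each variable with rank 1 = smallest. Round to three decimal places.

Ranks of variable 1: 2, 5, 4, 1, 3
Ranks of variable 2: 2, 5, 1, 3, 4
d = r₁ − r₂: 0, 0, 3, -2, -1
d²: 0, 0, 9, 4, 1; Σd² = 14
ρ = 1 − 6·14/(5·24) = 1 − 84/120 = 0.300

0.300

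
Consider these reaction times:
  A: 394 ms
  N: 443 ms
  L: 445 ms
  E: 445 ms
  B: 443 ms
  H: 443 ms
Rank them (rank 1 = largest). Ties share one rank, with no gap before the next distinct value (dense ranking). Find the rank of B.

2

Sorted (descending): 445, 445, 443, 443, 443, 394
The 2 values of 445 share dense rank 1.
The 3 values of 443 share dense rank 2.
Remaining distinct values take the next consecutive integers.
B has value 443 ms → rank 2.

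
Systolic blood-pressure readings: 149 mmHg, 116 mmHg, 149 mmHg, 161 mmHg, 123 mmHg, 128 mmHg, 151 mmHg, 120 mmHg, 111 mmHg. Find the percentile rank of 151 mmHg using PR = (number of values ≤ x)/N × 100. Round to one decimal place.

N = 9.
Strictly below 151: 7. Equal to 151: 1.
PR = 8/9 × 100 = 88.9

88.9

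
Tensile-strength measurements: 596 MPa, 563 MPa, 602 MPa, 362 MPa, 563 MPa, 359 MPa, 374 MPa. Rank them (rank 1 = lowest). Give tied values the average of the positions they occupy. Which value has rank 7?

602

Sorted (ascending): 359, 362, 374, 563, 563, 596, 602
The 2 values of 563 occupy positions 4–5 → average rank (4+5)/2 = 4.5.
Rank 7 → value 602.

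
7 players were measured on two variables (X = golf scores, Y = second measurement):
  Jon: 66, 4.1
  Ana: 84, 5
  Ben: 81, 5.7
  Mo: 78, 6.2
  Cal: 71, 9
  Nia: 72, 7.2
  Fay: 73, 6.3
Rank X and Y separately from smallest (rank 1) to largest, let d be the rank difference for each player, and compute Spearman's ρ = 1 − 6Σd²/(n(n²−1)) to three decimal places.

-0.250

Ranks of variable 1: 1, 7, 6, 5, 2, 3, 4
Ranks of variable 2: 1, 2, 3, 4, 7, 6, 5
d = r₁ − r₂: 0, 5, 3, 1, -5, -3, -1
d²: 0, 25, 9, 1, 25, 9, 1; Σd² = 70
ρ = 1 − 6·70/(7·48) = 1 − 420/336 = -0.250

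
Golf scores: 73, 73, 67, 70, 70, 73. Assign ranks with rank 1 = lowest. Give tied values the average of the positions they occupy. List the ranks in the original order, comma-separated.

Sorted (ascending): 67, 70, 70, 73, 73, 73
The 2 values of 70 occupy positions 2–3 → average rank (2+3)/2 = 2.5.
The 3 values of 73 occupy positions 4–6 → average rank 5.

5, 5, 1, 2.5, 2.5, 5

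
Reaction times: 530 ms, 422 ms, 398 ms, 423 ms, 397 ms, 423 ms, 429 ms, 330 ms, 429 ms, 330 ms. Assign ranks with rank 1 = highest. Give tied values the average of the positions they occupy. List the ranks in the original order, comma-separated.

Sorted (descending): 530, 429, 429, 423, 423, 422, 398, 397, 330, 330
The 2 values of 429 occupy positions 2–3 → average rank (2+3)/2 = 2.5.
The 2 values of 423 occupy positions 4–5 → average rank (4+5)/2 = 4.5.
The 2 values of 330 occupy positions 9–10 → average rank (9+10)/2 = 9.5.

1, 6, 7, 4.5, 8, 4.5, 2.5, 9.5, 2.5, 9.5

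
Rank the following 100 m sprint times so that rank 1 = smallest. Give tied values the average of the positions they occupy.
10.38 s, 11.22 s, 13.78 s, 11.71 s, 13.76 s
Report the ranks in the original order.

Sorted (ascending): 10.38, 11.22, 11.71, 13.76, 13.78
No ties — each value takes its position as its rank.

1, 2, 5, 3, 4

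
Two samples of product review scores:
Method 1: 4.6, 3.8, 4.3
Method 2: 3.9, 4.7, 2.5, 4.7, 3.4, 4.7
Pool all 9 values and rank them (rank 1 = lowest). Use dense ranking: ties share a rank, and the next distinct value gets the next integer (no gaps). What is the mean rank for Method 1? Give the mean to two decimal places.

4.67

Sorted (ascending): 2.5, 3.4, 3.8, 3.9, 4.3, 4.6, 4.7, 4.7, 4.7
The 3 values of 4.7 share dense rank 7.
Remaining distinct values take the next consecutive integers.
Method 1 values → pooled ranks: 4.6→6, 3.8→3, 4.3→5
Mean rank = (6 + 3 + 5) / 3 = 4.67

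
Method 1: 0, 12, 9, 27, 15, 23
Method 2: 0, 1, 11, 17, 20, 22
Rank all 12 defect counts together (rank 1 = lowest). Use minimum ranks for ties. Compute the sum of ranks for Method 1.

Sorted (ascending): 0, 0, 1, 9, 11, 12, 15, 17, 20, 22, 23, 27
The 2 values of 0 occupy positions 1–2 → each gets rank 1.
Method 1 values → pooled ranks: 0→1, 12→6, 9→4, 27→12, 15→7, 23→11
Rank sum = 1 + 6 + 4 + 12 + 7 + 11 = 41

41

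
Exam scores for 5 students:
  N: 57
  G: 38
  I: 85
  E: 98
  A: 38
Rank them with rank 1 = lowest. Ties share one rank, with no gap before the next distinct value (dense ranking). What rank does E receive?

4

Sorted (ascending): 38, 38, 57, 85, 98
The 2 values of 38 share dense rank 1.
Remaining distinct values take the next consecutive integers.
E has value 98 → rank 4.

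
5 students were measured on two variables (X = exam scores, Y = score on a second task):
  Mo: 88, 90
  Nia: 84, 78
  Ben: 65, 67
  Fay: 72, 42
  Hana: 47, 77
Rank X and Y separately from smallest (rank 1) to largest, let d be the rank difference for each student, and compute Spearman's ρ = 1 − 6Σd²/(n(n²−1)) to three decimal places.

0.600

Ranks of variable 1: 5, 4, 2, 3, 1
Ranks of variable 2: 5, 4, 2, 1, 3
d = r₁ − r₂: 0, 0, 0, 2, -2
d²: 0, 0, 0, 4, 4; Σd² = 8
ρ = 1 − 6·8/(5·24) = 1 − 48/120 = 0.600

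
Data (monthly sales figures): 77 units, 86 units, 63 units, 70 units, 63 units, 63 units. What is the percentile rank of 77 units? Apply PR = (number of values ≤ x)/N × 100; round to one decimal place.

83.3

N = 6.
Strictly below 77: 4. Equal to 77: 1.
PR = 5/6 × 100 = 83.3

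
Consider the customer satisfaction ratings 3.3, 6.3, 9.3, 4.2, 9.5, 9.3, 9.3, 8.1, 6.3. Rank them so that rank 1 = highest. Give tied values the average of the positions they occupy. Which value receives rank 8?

4.2

Sorted (descending): 9.5, 9.3, 9.3, 9.3, 8.1, 6.3, 6.3, 4.2, 3.3
The 3 values of 9.3 occupy positions 2–4 → average rank 3.
The 2 values of 6.3 occupy positions 6–7 → average rank (6+7)/2 = 6.5.
Rank 8 → value 4.2.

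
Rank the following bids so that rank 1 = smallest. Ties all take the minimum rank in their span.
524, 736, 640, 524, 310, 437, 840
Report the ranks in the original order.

Sorted (ascending): 310, 437, 524, 524, 640, 736, 840
The 2 values of 524 occupy positions 3–4 → each gets rank 3.

3, 6, 5, 3, 1, 2, 7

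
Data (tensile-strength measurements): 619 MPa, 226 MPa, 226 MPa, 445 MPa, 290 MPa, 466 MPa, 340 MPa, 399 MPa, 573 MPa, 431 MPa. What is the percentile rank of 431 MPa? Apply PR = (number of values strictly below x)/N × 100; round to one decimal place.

50.0

N = 10.
Strictly below 431: 5. Equal to 431: 1.
PR = 5/10 × 100 = 50.0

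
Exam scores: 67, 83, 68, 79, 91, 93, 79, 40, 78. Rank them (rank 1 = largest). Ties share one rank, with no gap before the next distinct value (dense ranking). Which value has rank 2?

91

Sorted (descending): 93, 91, 83, 79, 79, 78, 68, 67, 40
The 2 values of 79 share dense rank 4.
Remaining distinct values take the next consecutive integers.
Rank 2 → value 91.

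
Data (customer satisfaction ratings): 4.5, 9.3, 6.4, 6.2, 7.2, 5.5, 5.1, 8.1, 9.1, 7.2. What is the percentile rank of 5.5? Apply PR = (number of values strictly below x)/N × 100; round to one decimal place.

20.0

N = 10.
Strictly below 5.5: 2. Equal to 5.5: 1.
PR = 2/10 × 100 = 20.0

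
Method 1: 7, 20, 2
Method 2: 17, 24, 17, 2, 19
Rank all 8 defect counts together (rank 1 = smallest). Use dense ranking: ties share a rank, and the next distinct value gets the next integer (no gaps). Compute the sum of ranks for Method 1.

Sorted (ascending): 2, 2, 7, 17, 17, 19, 20, 24
The 2 values of 2 share dense rank 1.
The 2 values of 17 share dense rank 3.
Remaining distinct values take the next consecutive integers.
Method 1 values → pooled ranks: 7→2, 20→5, 2→1
Rank sum = 2 + 5 + 1 = 8

8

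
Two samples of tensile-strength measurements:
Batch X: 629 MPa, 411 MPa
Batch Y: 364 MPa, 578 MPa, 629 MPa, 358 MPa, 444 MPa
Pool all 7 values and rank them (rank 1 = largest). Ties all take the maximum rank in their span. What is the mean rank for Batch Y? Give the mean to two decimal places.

Sorted (descending): 629, 629, 578, 444, 411, 364, 358
The 2 values of 629 occupy positions 1–2 → each gets rank 2.
Batch Y values → pooled ranks: 364→6, 578→3, 629→2, 358→7, 444→4
Mean rank = (6 + 3 + 2 + 7 + 4) / 5 = 4.40

4.40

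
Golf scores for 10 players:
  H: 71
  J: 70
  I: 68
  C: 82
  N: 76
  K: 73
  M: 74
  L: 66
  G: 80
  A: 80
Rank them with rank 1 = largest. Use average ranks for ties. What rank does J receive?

Sorted (descending): 82, 80, 80, 76, 74, 73, 71, 70, 68, 66
The 2 values of 80 occupy positions 2–3 → average rank (2+3)/2 = 2.5.
J has value 70 → rank 8.

8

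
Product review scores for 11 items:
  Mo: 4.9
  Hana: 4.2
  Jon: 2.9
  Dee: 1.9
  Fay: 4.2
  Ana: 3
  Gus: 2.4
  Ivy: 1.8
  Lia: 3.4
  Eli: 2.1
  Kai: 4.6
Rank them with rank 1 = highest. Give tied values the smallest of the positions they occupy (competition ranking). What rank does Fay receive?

3

Sorted (descending): 4.9, 4.6, 4.2, 4.2, 3.4, 3, 2.9, 2.4, 2.1, 1.9, 1.8
The 2 values of 4.2 occupy positions 3–4 → each gets rank 3.
Fay has value 4.2 → rank 3.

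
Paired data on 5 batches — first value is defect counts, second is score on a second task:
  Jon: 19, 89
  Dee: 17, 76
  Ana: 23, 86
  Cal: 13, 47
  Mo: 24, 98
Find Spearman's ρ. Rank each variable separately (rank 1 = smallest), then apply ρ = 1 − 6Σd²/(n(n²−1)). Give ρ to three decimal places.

Ranks of variable 1: 3, 2, 4, 1, 5
Ranks of variable 2: 4, 2, 3, 1, 5
d = r₁ − r₂: -1, 0, 1, 0, 0
d²: 1, 0, 1, 0, 0; Σd² = 2
ρ = 1 − 6·2/(5·24) = 1 − 12/120 = 0.900

0.900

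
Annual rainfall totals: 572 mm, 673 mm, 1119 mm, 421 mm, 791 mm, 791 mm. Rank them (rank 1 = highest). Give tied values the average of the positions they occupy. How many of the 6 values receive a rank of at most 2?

1

Sorted (descending): 1119, 791, 791, 673, 572, 421
The 2 values of 791 occupy positions 2–3 → average rank (2+3)/2 = 2.5.
Ranks ≤ 2: {1} → 1 value.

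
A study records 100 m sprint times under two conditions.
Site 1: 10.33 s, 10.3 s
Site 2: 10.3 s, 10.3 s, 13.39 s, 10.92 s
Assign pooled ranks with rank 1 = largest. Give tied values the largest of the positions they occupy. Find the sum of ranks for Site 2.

Sorted (descending): 13.39, 10.92, 10.33, 10.3, 10.3, 10.3
The 3 values of 10.3 occupy positions 4–6 → each gets rank 6.
Site 2 values → pooled ranks: 10.3→6, 10.3→6, 13.39→1, 10.92→2
Rank sum = 6 + 6 + 1 + 2 = 15

15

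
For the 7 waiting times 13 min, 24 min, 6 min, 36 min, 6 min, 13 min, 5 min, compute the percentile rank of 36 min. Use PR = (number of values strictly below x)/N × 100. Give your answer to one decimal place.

N = 7.
Strictly below 36: 6. Equal to 36: 1.
PR = 6/7 × 100 = 85.7

85.7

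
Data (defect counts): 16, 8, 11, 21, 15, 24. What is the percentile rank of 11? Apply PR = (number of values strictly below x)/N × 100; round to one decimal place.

N = 6.
Strictly below 11: 1. Equal to 11: 1.
PR = 1/6 × 100 = 16.7

16.7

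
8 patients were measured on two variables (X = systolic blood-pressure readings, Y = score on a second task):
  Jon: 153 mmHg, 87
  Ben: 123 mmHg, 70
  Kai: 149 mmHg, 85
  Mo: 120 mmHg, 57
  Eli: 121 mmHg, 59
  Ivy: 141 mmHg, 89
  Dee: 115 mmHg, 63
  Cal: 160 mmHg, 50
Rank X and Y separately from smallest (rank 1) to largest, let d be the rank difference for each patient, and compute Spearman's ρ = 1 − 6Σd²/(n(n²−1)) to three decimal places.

0.190

Ranks of variable 1: 7, 4, 6, 2, 3, 5, 1, 8
Ranks of variable 2: 7, 5, 6, 2, 3, 8, 4, 1
d = r₁ − r₂: 0, -1, 0, 0, 0, -3, -3, 7
d²: 0, 1, 0, 0, 0, 9, 9, 49; Σd² = 68
ρ = 1 − 6·68/(8·63) = 1 − 408/504 = 0.190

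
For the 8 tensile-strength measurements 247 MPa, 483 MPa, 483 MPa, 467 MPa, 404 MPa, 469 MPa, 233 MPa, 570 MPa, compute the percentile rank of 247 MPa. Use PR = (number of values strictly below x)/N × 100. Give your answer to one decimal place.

N = 8.
Strictly below 247: 1. Equal to 247: 1.
PR = 1/8 × 100 = 12.5

12.5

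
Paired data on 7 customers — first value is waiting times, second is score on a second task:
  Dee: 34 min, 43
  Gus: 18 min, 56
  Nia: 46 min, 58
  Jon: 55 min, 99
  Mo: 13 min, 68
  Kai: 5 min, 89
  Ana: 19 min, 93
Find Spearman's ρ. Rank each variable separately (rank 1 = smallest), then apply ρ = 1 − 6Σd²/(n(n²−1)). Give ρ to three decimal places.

0.107

Ranks of variable 1: 5, 3, 6, 7, 2, 1, 4
Ranks of variable 2: 1, 2, 3, 7, 4, 5, 6
d = r₁ − r₂: 4, 1, 3, 0, -2, -4, -2
d²: 16, 1, 9, 0, 4, 16, 4; Σd² = 50
ρ = 1 − 6·50/(7·48) = 1 − 300/336 = 0.107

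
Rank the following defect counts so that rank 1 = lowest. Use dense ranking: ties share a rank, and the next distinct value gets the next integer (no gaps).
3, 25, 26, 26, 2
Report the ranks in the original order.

Sorted (ascending): 2, 3, 25, 26, 26
The 2 values of 26 share dense rank 4.
Remaining distinct values take the next consecutive integers.

2, 3, 4, 4, 1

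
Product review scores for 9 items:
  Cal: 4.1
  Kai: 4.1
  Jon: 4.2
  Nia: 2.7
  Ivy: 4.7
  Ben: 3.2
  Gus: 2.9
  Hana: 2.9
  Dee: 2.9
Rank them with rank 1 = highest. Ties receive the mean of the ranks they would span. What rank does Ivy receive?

1

Sorted (descending): 4.7, 4.2, 4.1, 4.1, 3.2, 2.9, 2.9, 2.9, 2.7
The 2 values of 4.1 occupy positions 3–4 → average rank (3+4)/2 = 3.5.
The 3 values of 2.9 occupy positions 6–8 → average rank 7.
Ivy has value 4.7 → rank 1.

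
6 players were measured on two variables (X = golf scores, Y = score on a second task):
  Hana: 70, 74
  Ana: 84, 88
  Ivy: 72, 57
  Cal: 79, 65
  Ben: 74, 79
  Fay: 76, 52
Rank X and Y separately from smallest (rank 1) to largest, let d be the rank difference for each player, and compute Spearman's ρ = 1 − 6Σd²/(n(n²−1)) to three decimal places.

0.257

Ranks of variable 1: 1, 6, 2, 5, 3, 4
Ranks of variable 2: 4, 6, 2, 3, 5, 1
d = r₁ − r₂: -3, 0, 0, 2, -2, 3
d²: 9, 0, 0, 4, 4, 9; Σd² = 26
ρ = 1 − 6·26/(6·35) = 1 − 156/210 = 0.257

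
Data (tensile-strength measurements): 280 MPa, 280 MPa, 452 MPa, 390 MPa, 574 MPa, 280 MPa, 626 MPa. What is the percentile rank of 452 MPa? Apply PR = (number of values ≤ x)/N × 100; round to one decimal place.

71.4

N = 7.
Strictly below 452: 4. Equal to 452: 1.
PR = 5/7 × 100 = 71.4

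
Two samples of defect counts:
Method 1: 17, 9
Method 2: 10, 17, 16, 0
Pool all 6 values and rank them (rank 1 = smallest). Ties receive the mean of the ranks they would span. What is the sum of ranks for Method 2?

13.5

Sorted (ascending): 0, 9, 10, 16, 17, 17
The 2 values of 17 occupy positions 5–6 → average rank (5+6)/2 = 5.5.
Method 2 values → pooled ranks: 10→3, 17→5.5, 16→4, 0→1
Rank sum = 3 + 5.5 + 4 + 1 = 13.5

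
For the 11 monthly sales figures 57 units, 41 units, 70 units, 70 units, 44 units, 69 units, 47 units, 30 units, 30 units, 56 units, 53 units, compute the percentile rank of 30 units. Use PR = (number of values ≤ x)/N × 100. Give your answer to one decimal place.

18.2

N = 11.
Strictly below 30: 0. Equal to 30: 2.
PR = 2/11 × 100 = 18.2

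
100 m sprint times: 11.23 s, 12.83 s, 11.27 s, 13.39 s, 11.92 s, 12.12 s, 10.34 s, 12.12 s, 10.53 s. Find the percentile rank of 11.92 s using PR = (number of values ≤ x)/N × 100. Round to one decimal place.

N = 9.
Strictly below 11.92: 4. Equal to 11.92: 1.
PR = 5/9 × 100 = 55.6

55.6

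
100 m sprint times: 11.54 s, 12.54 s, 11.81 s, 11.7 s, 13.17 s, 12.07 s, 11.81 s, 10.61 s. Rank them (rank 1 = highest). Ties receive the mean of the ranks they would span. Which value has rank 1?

Sorted (descending): 13.17, 12.54, 12.07, 11.81, 11.81, 11.7, 11.54, 10.61
The 2 values of 11.81 occupy positions 4–5 → average rank (4+5)/2 = 4.5.
Rank 1 → value 13.17.

13.17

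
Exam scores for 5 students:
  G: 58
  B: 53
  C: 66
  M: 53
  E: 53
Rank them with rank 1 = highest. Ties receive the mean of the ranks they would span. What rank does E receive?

Sorted (descending): 66, 58, 53, 53, 53
The 3 values of 53 occupy positions 3–5 → average rank 4.
E has value 53 → rank 4.

4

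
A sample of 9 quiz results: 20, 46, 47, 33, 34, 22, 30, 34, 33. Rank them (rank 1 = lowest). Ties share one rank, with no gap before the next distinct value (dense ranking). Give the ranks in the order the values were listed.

1, 6, 7, 4, 5, 2, 3, 5, 4

Sorted (ascending): 20, 22, 30, 33, 33, 34, 34, 46, 47
The 2 values of 33 share dense rank 4.
The 2 values of 34 share dense rank 5.
Remaining distinct values take the next consecutive integers.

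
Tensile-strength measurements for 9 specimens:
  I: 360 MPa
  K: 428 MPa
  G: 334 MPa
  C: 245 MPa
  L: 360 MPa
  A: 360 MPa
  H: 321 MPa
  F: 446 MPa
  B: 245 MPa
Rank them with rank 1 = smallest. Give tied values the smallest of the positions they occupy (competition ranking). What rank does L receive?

Sorted (ascending): 245, 245, 321, 334, 360, 360, 360, 428, 446
The 2 values of 245 occupy positions 1–2 → each gets rank 1.
The 3 values of 360 occupy positions 5–7 → each gets rank 5.
L has value 360 MPa → rank 5.

5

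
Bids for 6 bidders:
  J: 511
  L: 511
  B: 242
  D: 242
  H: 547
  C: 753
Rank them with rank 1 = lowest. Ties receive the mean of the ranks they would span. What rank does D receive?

Sorted (ascending): 242, 242, 511, 511, 547, 753
The 2 values of 242 occupy positions 1–2 → average rank (1+2)/2 = 1.5.
The 2 values of 511 occupy positions 3–4 → average rank (3+4)/2 = 3.5.
D has value 242 → rank 1.5.

1.5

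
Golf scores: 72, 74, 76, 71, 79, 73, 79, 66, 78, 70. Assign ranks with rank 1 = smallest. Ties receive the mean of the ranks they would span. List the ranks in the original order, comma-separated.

4, 6, 7, 3, 9.5, 5, 9.5, 1, 8, 2

Sorted (ascending): 66, 70, 71, 72, 73, 74, 76, 78, 79, 79
The 2 values of 79 occupy positions 9–10 → average rank (9+10)/2 = 9.5.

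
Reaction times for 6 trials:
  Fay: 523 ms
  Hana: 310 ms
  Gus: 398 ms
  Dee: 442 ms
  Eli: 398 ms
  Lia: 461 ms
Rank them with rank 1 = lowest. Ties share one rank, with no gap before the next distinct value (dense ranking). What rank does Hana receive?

1

Sorted (ascending): 310, 398, 398, 442, 461, 523
The 2 values of 398 share dense rank 2.
Remaining distinct values take the next consecutive integers.
Hana has value 310 ms → rank 1.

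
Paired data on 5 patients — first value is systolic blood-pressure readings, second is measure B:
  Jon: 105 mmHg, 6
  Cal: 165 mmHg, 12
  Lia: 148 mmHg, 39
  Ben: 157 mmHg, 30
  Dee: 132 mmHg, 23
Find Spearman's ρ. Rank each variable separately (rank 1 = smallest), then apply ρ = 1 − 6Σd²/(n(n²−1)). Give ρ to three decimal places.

Ranks of variable 1: 1, 5, 3, 4, 2
Ranks of variable 2: 1, 2, 5, 4, 3
d = r₁ − r₂: 0, 3, -2, 0, -1
d²: 0, 9, 4, 0, 1; Σd² = 14
ρ = 1 − 6·14/(5·24) = 1 − 84/120 = 0.300

0.300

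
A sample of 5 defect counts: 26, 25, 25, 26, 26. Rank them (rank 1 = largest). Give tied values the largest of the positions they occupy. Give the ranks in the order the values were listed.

Sorted (descending): 26, 26, 26, 25, 25
The 3 values of 26 occupy positions 1–3 → each gets rank 3.
The 2 values of 25 occupy positions 4–5 → each gets rank 5.

3, 5, 5, 3, 3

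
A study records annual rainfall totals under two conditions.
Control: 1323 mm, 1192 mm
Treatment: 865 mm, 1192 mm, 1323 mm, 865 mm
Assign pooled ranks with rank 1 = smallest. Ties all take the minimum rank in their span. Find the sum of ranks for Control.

8

Sorted (ascending): 865, 865, 1192, 1192, 1323, 1323
The 2 values of 865 occupy positions 1–2 → each gets rank 1.
The 2 values of 1192 occupy positions 3–4 → each gets rank 3.
The 2 values of 1323 occupy positions 5–6 → each gets rank 5.
Control values → pooled ranks: 1323→5, 1192→3
Rank sum = 5 + 3 = 8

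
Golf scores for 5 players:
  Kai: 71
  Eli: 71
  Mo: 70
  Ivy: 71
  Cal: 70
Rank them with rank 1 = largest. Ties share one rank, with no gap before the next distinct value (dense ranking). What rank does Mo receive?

2

Sorted (descending): 71, 71, 71, 70, 70
The 3 values of 71 share dense rank 1.
The 2 values of 70 share dense rank 2.
Mo has value 70 → rank 2.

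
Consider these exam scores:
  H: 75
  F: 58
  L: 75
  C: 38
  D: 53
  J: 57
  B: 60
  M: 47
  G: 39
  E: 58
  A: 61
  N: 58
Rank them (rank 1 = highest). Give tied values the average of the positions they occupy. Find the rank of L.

1.5

Sorted (descending): 75, 75, 61, 60, 58, 58, 58, 57, 53, 47, 39, 38
The 2 values of 75 occupy positions 1–2 → average rank (1+2)/2 = 1.5.
The 3 values of 58 occupy positions 5–7 → average rank 6.
L has value 75 → rank 1.5.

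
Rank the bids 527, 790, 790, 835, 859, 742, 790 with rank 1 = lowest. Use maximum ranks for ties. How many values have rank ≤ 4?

Sorted (ascending): 527, 742, 790, 790, 790, 835, 859
The 3 values of 790 occupy positions 3–5 → each gets rank 5.
Ranks ≤ 4: {1, 2} → 2 values.

2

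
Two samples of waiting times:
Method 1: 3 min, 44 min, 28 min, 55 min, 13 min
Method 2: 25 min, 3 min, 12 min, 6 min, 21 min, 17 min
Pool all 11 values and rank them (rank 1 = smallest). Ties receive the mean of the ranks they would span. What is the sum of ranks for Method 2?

Sorted (ascending): 3, 3, 6, 12, 13, 17, 21, 25, 28, 44, 55
The 2 values of 3 occupy positions 1–2 → average rank (1+2)/2 = 1.5.
Method 2 values → pooled ranks: 25→8, 3→1.5, 12→4, 6→3, 21→7, 17→6
Rank sum = 8 + 1.5 + 4 + 3 + 7 + 6 = 29.5

29.5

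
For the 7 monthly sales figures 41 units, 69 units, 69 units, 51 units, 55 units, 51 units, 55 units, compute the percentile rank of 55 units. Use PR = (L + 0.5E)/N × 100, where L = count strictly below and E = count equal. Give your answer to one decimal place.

N = 7.
Strictly below 55: 3. Equal to 55: 2.
PR = (3 + 0.5·2)/7 × 100 = 57.1

57.1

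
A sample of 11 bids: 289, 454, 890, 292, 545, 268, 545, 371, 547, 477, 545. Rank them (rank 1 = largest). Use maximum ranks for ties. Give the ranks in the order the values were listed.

10, 7, 1, 9, 5, 11, 5, 8, 2, 6, 5

Sorted (descending): 890, 547, 545, 545, 545, 477, 454, 371, 292, 289, 268
The 3 values of 545 occupy positions 3–5 → each gets rank 5.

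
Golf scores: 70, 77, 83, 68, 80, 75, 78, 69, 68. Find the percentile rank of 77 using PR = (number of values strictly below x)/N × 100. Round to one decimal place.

55.6

N = 9.
Strictly below 77: 5. Equal to 77: 1.
PR = 5/9 × 100 = 55.6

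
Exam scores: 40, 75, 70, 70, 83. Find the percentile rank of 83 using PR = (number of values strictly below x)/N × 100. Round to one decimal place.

N = 5.
Strictly below 83: 4. Equal to 83: 1.
PR = 4/5 × 100 = 80.0

80.0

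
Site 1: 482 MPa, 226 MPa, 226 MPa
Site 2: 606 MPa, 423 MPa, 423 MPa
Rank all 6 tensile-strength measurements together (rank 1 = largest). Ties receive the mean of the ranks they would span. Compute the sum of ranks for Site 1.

13

Sorted (descending): 606, 482, 423, 423, 226, 226
The 2 values of 423 occupy positions 3–4 → average rank (3+4)/2 = 3.5.
The 2 values of 226 occupy positions 5–6 → average rank (5+6)/2 = 5.5.
Site 1 values → pooled ranks: 482→2, 226→5.5, 226→5.5
Rank sum = 2 + 5.5 + 5.5 = 13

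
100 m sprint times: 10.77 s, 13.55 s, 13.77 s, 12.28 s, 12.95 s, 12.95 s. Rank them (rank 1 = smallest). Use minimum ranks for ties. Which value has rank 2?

12.28

Sorted (ascending): 10.77, 12.28, 12.95, 12.95, 13.55, 13.77
The 2 values of 12.95 occupy positions 3–4 → each gets rank 3.
Rank 2 → value 12.28.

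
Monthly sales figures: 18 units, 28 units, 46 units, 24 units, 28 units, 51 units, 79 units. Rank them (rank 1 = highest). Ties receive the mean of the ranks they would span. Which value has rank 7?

Sorted (descending): 79, 51, 46, 28, 28, 24, 18
The 2 values of 28 occupy positions 4–5 → average rank (4+5)/2 = 4.5.
Rank 7 → value 18.

18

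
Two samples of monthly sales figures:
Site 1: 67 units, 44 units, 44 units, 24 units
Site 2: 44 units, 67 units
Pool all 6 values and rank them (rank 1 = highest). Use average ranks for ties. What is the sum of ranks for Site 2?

5.5

Sorted (descending): 67, 67, 44, 44, 44, 24
The 2 values of 67 occupy positions 1–2 → average rank (1+2)/2 = 1.5.
The 3 values of 44 occupy positions 3–5 → average rank 4.
Site 2 values → pooled ranks: 44→4, 67→1.5
Rank sum = 4 + 1.5 = 5.5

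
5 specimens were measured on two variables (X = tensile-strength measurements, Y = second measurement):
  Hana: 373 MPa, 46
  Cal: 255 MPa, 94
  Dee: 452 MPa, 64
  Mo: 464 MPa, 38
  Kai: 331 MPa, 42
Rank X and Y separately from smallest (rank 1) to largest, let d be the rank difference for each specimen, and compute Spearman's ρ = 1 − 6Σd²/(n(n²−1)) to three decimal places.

Ranks of variable 1: 3, 1, 4, 5, 2
Ranks of variable 2: 3, 5, 4, 1, 2
d = r₁ − r₂: 0, -4, 0, 4, 0
d²: 0, 16, 0, 16, 0; Σd² = 32
ρ = 1 − 6·32/(5·24) = 1 − 192/120 = -0.600

-0.600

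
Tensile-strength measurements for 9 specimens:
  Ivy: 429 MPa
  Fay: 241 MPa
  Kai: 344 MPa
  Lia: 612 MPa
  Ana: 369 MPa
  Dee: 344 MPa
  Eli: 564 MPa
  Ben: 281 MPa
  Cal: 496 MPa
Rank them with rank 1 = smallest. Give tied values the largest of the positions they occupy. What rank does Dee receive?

4

Sorted (ascending): 241, 281, 344, 344, 369, 429, 496, 564, 612
The 2 values of 344 occupy positions 3–4 → each gets rank 4.
Dee has value 344 MPa → rank 4.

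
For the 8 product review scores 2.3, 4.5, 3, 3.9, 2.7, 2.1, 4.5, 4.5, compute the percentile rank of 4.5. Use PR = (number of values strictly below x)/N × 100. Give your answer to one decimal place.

N = 8.
Strictly below 4.5: 5. Equal to 4.5: 3.
PR = 5/8 × 100 = 62.5

62.5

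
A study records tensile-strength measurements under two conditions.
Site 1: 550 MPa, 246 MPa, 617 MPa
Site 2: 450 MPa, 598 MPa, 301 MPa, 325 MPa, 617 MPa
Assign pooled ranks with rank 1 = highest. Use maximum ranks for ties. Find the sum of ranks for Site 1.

Sorted (descending): 617, 617, 598, 550, 450, 325, 301, 246
The 2 values of 617 occupy positions 1–2 → each gets rank 2.
Site 1 values → pooled ranks: 550→4, 246→8, 617→2
Rank sum = 4 + 8 + 2 = 14

14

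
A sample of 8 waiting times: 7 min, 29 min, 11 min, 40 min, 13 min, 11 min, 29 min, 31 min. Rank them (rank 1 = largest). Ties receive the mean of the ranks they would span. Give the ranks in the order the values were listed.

Sorted (descending): 40, 31, 29, 29, 13, 11, 11, 7
The 2 values of 29 occupy positions 3–4 → average rank (3+4)/2 = 3.5.
The 2 values of 11 occupy positions 6–7 → average rank (6+7)/2 = 6.5.

8, 3.5, 6.5, 1, 5, 6.5, 3.5, 2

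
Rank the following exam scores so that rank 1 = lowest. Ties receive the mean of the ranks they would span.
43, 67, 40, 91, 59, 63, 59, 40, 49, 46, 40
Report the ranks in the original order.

4, 10, 2, 11, 7.5, 9, 7.5, 2, 6, 5, 2

Sorted (ascending): 40, 40, 40, 43, 46, 49, 59, 59, 63, 67, 91
The 3 values of 40 occupy positions 1–3 → average rank 2.
The 2 values of 59 occupy positions 7–8 → average rank (7+8)/2 = 7.5.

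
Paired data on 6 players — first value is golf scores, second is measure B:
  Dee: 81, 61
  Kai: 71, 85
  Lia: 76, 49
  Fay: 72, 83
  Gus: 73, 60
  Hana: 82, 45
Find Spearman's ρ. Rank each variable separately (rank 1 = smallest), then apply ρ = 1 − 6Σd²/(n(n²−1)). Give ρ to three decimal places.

Ranks of variable 1: 5, 1, 4, 2, 3, 6
Ranks of variable 2: 4, 6, 2, 5, 3, 1
d = r₁ − r₂: 1, -5, 2, -3, 0, 5
d²: 1, 25, 4, 9, 0, 25; Σd² = 64
ρ = 1 − 6·64/(6·35) = 1 − 384/210 = -0.829

-0.829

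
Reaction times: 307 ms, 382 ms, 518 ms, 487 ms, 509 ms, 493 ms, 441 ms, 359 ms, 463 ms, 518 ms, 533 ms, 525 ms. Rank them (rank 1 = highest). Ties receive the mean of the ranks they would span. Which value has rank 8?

463

Sorted (descending): 533, 525, 518, 518, 509, 493, 487, 463, 441, 382, 359, 307
The 2 values of 518 occupy positions 3–4 → average rank (3+4)/2 = 3.5.
Rank 8 → value 463.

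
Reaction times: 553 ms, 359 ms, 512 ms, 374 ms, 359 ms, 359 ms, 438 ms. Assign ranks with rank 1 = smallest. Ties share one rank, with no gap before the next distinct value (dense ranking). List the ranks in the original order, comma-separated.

5, 1, 4, 2, 1, 1, 3

Sorted (ascending): 359, 359, 359, 374, 438, 512, 553
The 3 values of 359 share dense rank 1.
Remaining distinct values take the next consecutive integers.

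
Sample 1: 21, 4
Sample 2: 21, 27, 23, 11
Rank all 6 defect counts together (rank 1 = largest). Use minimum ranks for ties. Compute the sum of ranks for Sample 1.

9

Sorted (descending): 27, 23, 21, 21, 11, 4
The 2 values of 21 occupy positions 3–4 → each gets rank 3.
Sample 1 values → pooled ranks: 21→3, 4→6
Rank sum = 3 + 6 = 9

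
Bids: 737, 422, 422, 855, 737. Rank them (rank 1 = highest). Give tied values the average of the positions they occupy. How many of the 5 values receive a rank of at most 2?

1

Sorted (descending): 855, 737, 737, 422, 422
The 2 values of 737 occupy positions 2–3 → average rank (2+3)/2 = 2.5.
The 2 values of 422 occupy positions 4–5 → average rank (4+5)/2 = 4.5.
Ranks ≤ 2: {1} → 1 value.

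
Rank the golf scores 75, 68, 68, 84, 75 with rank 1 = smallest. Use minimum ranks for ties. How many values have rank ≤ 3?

4

Sorted (ascending): 68, 68, 75, 75, 84
The 2 values of 68 occupy positions 1–2 → each gets rank 1.
The 2 values of 75 occupy positions 3–4 → each gets rank 3.
Ranks ≤ 3: {1, 1, 3, 3} → 4 values.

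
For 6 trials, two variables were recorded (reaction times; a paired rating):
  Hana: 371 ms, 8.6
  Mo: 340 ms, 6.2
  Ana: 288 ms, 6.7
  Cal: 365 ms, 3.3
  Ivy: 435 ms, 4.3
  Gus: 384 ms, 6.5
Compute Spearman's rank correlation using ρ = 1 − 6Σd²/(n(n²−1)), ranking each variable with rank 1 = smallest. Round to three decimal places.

-0.200

Ranks of variable 1: 4, 2, 1, 3, 6, 5
Ranks of variable 2: 6, 3, 5, 1, 2, 4
d = r₁ − r₂: -2, -1, -4, 2, 4, 1
d²: 4, 1, 16, 4, 16, 1; Σd² = 42
ρ = 1 − 6·42/(6·35) = 1 − 252/210 = -0.200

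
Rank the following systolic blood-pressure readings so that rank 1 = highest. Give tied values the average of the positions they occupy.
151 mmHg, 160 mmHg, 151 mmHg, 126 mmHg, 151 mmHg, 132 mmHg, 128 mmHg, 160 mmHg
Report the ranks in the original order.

4, 1.5, 4, 8, 4, 6, 7, 1.5

Sorted (descending): 160, 160, 151, 151, 151, 132, 128, 126
The 2 values of 160 occupy positions 1–2 → average rank (1+2)/2 = 1.5.
The 3 values of 151 occupy positions 3–5 → average rank 4.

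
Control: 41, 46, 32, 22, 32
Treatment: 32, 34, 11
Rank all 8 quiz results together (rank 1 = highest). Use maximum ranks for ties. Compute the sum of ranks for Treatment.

17

Sorted (descending): 46, 41, 34, 32, 32, 32, 22, 11
The 3 values of 32 occupy positions 4–6 → each gets rank 6.
Treatment values → pooled ranks: 32→6, 34→3, 11→8
Rank sum = 6 + 3 + 8 = 17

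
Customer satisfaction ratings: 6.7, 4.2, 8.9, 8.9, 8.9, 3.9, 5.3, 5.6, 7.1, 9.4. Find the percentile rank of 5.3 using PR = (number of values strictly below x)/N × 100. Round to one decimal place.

N = 10.
Strictly below 5.3: 2. Equal to 5.3: 1.
PR = 2/10 × 100 = 20.0

20.0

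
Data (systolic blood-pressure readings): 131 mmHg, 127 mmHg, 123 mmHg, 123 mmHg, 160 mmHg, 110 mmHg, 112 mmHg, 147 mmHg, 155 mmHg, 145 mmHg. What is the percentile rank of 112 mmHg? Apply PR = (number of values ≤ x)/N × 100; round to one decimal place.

N = 10.
Strictly below 112: 1. Equal to 112: 1.
PR = 2/10 × 100 = 20.0

20.0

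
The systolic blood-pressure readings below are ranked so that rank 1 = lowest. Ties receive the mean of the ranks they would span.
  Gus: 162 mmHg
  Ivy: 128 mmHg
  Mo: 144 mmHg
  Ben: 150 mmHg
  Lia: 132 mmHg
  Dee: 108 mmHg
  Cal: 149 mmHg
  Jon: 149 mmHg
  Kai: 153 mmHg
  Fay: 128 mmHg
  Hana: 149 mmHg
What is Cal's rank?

Sorted (ascending): 108, 128, 128, 132, 144, 149, 149, 149, 150, 153, 162
The 2 values of 128 occupy positions 2–3 → average rank (2+3)/2 = 2.5.
The 3 values of 149 occupy positions 6–8 → average rank 7.
Cal has value 149 mmHg → rank 7.

7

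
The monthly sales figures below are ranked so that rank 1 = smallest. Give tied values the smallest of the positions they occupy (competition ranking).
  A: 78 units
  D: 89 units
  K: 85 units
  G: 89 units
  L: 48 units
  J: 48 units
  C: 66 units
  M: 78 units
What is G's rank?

7

Sorted (ascending): 48, 48, 66, 78, 78, 85, 89, 89
The 2 values of 48 occupy positions 1–2 → each gets rank 1.
The 2 values of 78 occupy positions 4–5 → each gets rank 4.
The 2 values of 89 occupy positions 7–8 → each gets rank 7.
G has value 89 units → rank 7.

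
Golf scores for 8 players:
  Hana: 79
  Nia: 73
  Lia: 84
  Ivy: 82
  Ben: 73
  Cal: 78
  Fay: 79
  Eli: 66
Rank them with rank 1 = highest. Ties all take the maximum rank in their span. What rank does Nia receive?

Sorted (descending): 84, 82, 79, 79, 78, 73, 73, 66
The 2 values of 79 occupy positions 3–4 → each gets rank 4.
The 2 values of 73 occupy positions 6–7 → each gets rank 7.
Nia has value 73 → rank 7.

7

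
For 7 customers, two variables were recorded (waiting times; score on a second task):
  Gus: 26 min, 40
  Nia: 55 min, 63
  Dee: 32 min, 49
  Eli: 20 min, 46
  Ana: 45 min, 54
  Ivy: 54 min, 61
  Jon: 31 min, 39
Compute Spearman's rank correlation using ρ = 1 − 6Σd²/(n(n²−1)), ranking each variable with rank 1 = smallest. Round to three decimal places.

Ranks of variable 1: 2, 7, 4, 1, 5, 6, 3
Ranks of variable 2: 2, 7, 4, 3, 5, 6, 1
d = r₁ − r₂: 0, 0, 0, -2, 0, 0, 2
d²: 0, 0, 0, 4, 0, 0, 4; Σd² = 8
ρ = 1 − 6·8/(7·48) = 1 − 48/336 = 0.857

0.857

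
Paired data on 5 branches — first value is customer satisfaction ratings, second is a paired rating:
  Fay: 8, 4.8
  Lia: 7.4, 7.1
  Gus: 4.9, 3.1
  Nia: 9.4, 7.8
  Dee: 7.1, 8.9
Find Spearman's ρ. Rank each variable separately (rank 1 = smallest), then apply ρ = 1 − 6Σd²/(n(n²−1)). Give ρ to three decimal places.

0.300

Ranks of variable 1: 4, 3, 1, 5, 2
Ranks of variable 2: 2, 3, 1, 4, 5
d = r₁ − r₂: 2, 0, 0, 1, -3
d²: 4, 0, 0, 1, 9; Σd² = 14
ρ = 1 − 6·14/(5·24) = 1 − 84/120 = 0.300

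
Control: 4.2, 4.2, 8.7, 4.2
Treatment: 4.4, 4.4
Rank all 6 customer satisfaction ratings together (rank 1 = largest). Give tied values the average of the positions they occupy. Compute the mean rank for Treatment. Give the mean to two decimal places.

Sorted (descending): 8.7, 4.4, 4.4, 4.2, 4.2, 4.2
The 2 values of 4.4 occupy positions 2–3 → average rank (2+3)/2 = 2.5.
The 3 values of 4.2 occupy positions 4–6 → average rank 5.
Treatment values → pooled ranks: 4.4→2.5, 4.4→2.5
Mean rank = (2.5 + 2.5) / 2 = 2.50

2.50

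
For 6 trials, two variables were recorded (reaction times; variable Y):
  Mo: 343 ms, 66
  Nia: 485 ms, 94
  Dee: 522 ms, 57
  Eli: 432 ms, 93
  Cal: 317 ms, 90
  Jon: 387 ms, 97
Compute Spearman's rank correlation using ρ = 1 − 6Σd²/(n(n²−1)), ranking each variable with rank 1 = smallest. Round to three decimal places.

-0.086

Ranks of variable 1: 2, 5, 6, 4, 1, 3
Ranks of variable 2: 2, 5, 1, 4, 3, 6
d = r₁ − r₂: 0, 0, 5, 0, -2, -3
d²: 0, 0, 25, 0, 4, 9; Σd² = 38
ρ = 1 − 6·38/(6·35) = 1 − 228/210 = -0.086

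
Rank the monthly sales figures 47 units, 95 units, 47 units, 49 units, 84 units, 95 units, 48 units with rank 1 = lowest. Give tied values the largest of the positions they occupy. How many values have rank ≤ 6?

Sorted (ascending): 47, 47, 48, 49, 84, 95, 95
The 2 values of 47 occupy positions 1–2 → each gets rank 2.
The 2 values of 95 occupy positions 6–7 → each gets rank 7.
Ranks ≤ 6: {2, 2, 3, 4, 5} → 5 values.

5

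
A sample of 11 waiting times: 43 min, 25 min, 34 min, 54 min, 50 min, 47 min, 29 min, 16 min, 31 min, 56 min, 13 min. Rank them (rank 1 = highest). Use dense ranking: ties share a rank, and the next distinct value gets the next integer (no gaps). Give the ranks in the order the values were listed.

5, 9, 6, 2, 3, 4, 8, 10, 7, 1, 11

Sorted (descending): 56, 54, 50, 47, 43, 34, 31, 29, 25, 16, 13
No ties — each value takes its position as its rank.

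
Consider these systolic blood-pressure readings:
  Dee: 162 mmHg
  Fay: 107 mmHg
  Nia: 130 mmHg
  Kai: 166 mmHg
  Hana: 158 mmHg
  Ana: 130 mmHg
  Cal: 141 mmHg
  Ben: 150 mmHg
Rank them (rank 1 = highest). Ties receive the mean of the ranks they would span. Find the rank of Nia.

6.5

Sorted (descending): 166, 162, 158, 150, 141, 130, 130, 107
The 2 values of 130 occupy positions 6–7 → average rank (6+7)/2 = 6.5.
Nia has value 130 mmHg → rank 6.5.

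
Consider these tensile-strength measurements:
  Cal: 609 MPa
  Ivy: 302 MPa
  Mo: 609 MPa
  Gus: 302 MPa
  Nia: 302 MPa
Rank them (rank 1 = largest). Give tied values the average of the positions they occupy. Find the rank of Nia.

Sorted (descending): 609, 609, 302, 302, 302
The 2 values of 609 occupy positions 1–2 → average rank (1+2)/2 = 1.5.
The 3 values of 302 occupy positions 3–5 → average rank 4.
Nia has value 302 MPa → rank 4.

4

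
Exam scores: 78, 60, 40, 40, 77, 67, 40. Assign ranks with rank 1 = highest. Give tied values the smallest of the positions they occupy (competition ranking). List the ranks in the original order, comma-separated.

1, 4, 5, 5, 2, 3, 5

Sorted (descending): 78, 77, 67, 60, 40, 40, 40
The 3 values of 40 occupy positions 5–7 → each gets rank 5.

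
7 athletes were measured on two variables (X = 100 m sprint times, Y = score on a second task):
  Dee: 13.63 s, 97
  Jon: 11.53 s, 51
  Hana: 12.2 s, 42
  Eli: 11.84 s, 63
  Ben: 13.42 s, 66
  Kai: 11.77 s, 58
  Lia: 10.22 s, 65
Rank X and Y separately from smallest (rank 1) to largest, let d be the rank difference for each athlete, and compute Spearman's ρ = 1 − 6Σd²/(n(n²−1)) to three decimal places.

0.429

Ranks of variable 1: 7, 2, 5, 4, 6, 3, 1
Ranks of variable 2: 7, 2, 1, 4, 6, 3, 5
d = r₁ − r₂: 0, 0, 4, 0, 0, 0, -4
d²: 0, 0, 16, 0, 0, 0, 16; Σd² = 32
ρ = 1 − 6·32/(7·48) = 1 − 192/336 = 0.429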